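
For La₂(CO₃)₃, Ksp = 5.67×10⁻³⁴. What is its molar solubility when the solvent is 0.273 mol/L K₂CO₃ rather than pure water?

8.35×10⁻¹⁷ M

La₂(CO₃)₃(s) ⇌ 2 La³⁺(aq) + 3 CO₃²⁻(aq)
Let s be the solubility of La₂(CO₃)₃ here. The common ion gives [CO₃²⁻] ≈ 0.273 mol/L, and [La³⁺] = 2s.
Ksp = [La³⁺]^2[CO₃²⁻]^3 = (2s)^2(0.273)^3
(2s)^2 = 5.67×10⁻³⁴ / (0.273)^3 = 2.79×10⁻³²
s = 8.35×10⁻¹⁷ mol/L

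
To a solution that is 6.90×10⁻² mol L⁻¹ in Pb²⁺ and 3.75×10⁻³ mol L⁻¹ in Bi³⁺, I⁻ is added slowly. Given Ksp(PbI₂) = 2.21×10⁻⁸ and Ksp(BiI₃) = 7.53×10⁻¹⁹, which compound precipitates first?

BiI₃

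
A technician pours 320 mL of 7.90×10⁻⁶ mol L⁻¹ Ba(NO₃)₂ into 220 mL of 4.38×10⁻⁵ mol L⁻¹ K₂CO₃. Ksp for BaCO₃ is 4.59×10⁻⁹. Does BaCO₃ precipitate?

After mixing, V = 320 mL + 220 mL = 540 mL.
[Ba²⁺] = (7.90×10⁻⁶)(320)/540 = 4.68×10⁻⁶ mol L⁻¹
[CO₃²⁻] = (4.38×10⁻⁵)(220)/540 = 1.78×10⁻⁵ mol L⁻¹
Q = [Ba²⁺][CO₃²⁻] = 8.35×10⁻¹¹
Q = 8.35×10⁻¹¹ < Ksp = 4.59×10⁻⁹, so the solution is unsaturated and no precipitate forms.

No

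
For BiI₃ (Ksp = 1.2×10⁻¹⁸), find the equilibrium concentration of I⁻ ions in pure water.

BiI₃(s) ⇌ Bi³⁺(aq) + 3 I⁻(aq)
Let s be the molar solubility. Then [Bi³⁺] = s and [I⁻] = 3s.
Ksp = [Bi³⁺][I⁻]^3 = s · (3s)^3 = 27s^4 = 1.2×10⁻¹⁸
s = 1.5×10⁻⁵ M
[I⁻] = 3s = 4.4×10⁻⁵ M

4.4×10⁻⁵ M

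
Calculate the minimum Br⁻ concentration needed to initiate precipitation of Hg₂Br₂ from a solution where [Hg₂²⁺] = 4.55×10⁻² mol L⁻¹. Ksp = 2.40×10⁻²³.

2.30×10⁻¹¹ M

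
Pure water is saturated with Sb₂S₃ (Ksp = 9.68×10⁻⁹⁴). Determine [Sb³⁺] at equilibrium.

Sb₂S₃(s) ⇌ 2 Sb³⁺(aq) + 3 S²⁻(aq)
For each mole of Sb₂S₃ that dissolves per liter, [Sb³⁺] = 2s and [S²⁻] = 3s; let s denote this solubility.
Ksp = [Sb³⁺]^2[S²⁻]^3 = (2s)^2 · (3s)^3 = 108s^5 = 9.68×10⁻⁹⁴
s = 9.78×10⁻²⁰ mol/L
[Sb³⁺] = 2s = 1.96×10⁻¹⁹ mol/L

1.96×10⁻¹⁹ M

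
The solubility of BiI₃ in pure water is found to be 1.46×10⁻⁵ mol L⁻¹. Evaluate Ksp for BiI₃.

BiI₃(s) ⇌ Bi³⁺(aq) + 3 I⁻(aq)
If s mol/L of BiI₃ dissolves, [Bi³⁺] = s and [I⁻] = 3s.
Ksp = [Bi³⁺][I⁻]^3 = s · (3s)^3 = 27s^4
Ksp = 27 × (1.46×10⁻⁵)^4 = 1.23×10⁻¹⁸

Ksp = 1.23×10⁻¹⁸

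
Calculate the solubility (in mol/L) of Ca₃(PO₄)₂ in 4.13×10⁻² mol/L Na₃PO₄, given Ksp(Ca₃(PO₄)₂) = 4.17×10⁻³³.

4.49×10⁻¹¹ M

Ca₃(PO₄)₂(s) ⇌ 3 Ca²⁺(aq) + 2 PO₄³⁻(aq)
PO₄³⁻ is already present at 4.13×10⁻² mol/L. If s mol/L of Ca₃(PO₄)₂ dissolves, [Ca²⁺] = 3s while [PO₄³⁻] ≈ 4.13×10⁻² mol/L.
Ksp = [Ca²⁺]^3[PO₄³⁻]^2 = (3s)^3(4.13×10⁻²)^2
(3s)^3 = 4.17×10⁻³³ / (4.13×10⁻²)^2 = 2.44×10⁻³⁰
s = 4.49×10⁻¹¹ mol/L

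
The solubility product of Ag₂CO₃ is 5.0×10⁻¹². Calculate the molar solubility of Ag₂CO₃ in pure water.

Ag₂CO₃(s) ⇌ 2 Ag⁺(aq) + CO₃²⁻(aq)
If s mol/L of Ag₂CO₃ dissolves, [Ag⁺] = 2s and [CO₃²⁻] = s.
Ksp = [Ag⁺]^2[CO₃²⁻] = (2s)^2 · s = 4s^3
4s^3 = 5.0×10⁻¹²  ⇒  s^3 = 1.3×10⁻¹²
s = (1.3×10⁻¹²)^(1/3) = 1.1×10⁻⁴ mol/L

1.1×10⁻⁴ M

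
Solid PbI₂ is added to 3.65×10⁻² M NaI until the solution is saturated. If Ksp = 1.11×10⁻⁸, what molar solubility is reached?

PbI₂(s) ⇌ Pb²⁺(aq) + 2 I⁻(aq)
With I⁻ already at 3.65×10⁻² M and s small, take [I⁻] ≈ 3.65×10⁻² M and [Pb²⁺] = s.
Ksp = [Pb²⁺][I⁻]^2 = s(3.65×10⁻²)^2
s = 1.11×10⁻⁸ / (3.65×10⁻²)^2 = 8.33×10⁻⁶
s = 8.33×10⁻⁶ M

8.33×10⁻⁶ M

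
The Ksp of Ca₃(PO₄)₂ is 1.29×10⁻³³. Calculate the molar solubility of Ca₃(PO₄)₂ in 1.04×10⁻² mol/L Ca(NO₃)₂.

1.69×10⁻¹⁴ M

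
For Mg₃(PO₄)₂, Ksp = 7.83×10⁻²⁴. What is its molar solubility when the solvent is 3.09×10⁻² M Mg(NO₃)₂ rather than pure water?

2.58×10⁻¹⁰ M

Mg₃(PO₄)₂(s) ⇌ 3 Mg²⁺(aq) + 2 PO₄³⁻(aq)
With Mg²⁺ already at 3.09×10⁻² M and s small, take [Mg²⁺] ≈ 3.09×10⁻² M and [PO₄³⁻] = 2s.
Ksp = [Mg²⁺]^3[PO₄³⁻]^2 = (3.09×10⁻²)^3(2s)^2
(2s)^2 = 7.83×10⁻²⁴ / (3.09×10⁻²)^3 = 2.65×10⁻¹⁹
s = 2.58×10⁻¹⁰ M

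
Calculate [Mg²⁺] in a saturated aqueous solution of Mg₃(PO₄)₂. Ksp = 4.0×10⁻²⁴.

Mg₃(PO₄)₂(s) ⇌ 3 Mg²⁺(aq) + 2 PO₄³⁻(aq)
Let s be the molar solubility. Then [Mg²⁺] = 3s and [PO₄³⁻] = 2s.
Ksp = [Mg²⁺]^3[PO₄³⁻]^2 = (3s)^3 · (2s)^2 = 108s^5 = 4.0×10⁻²⁴
s = 8.2×10⁻⁶ M
[Mg²⁺] = 3s = 2.5×10⁻⁵ M

2.5×10⁻⁵ M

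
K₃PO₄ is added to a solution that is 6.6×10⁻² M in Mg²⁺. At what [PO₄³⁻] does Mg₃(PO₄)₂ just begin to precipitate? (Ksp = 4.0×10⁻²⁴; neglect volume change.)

1.2×10⁻¹⁰ M

A salt starts to precipitate once the ion product Q reaches its Ksp.
Mg₃(PO₄)₂(s) ⇌ 3 Mg²⁺(aq) + 2 PO₄³⁻(aq)
Ksp = [Mg²⁺]^3[PO₄³⁻]^2 = [PO₄³⁻]^2(6.6×10⁻²)^3
[PO₄³⁻]^2 = 4.0×10⁻²⁴ / (6.6×10⁻²)^3 = 1.4×10⁻²⁰
[PO₄³⁻] = 1.2×10⁻¹⁰ M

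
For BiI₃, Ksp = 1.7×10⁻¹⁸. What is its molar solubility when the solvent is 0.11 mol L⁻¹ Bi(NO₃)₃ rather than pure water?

8.3×10⁻⁷ M

BiI₃(s) ⇌ Bi³⁺(aq) + 3 I⁻(aq)
Bi³⁺ is already present at 0.11 mol L⁻¹. If s mol/L of BiI₃ dissolves, [I⁻] = 3s while [Bi³⁺] ≈ 0.11 mol L⁻¹.
Ksp = [Bi³⁺][I⁻]^3 = (0.11)(3s)^3
(3s)^3 = 1.7×10⁻¹⁸ / (0.11) = 1.5×10⁻¹⁷
s = 8.3×10⁻⁷ mol L⁻¹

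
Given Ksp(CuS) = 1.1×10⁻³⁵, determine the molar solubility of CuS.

CuS(s) ⇌ Cu²⁺(aq) + S²⁻(aq)
If s mol/L of CuS dissolves, [Cu²⁺] = s and [S²⁻] = s.
Ksp = [Cu²⁺][S²⁻] = s · s = s^2
s^2 = 1.1×10⁻³⁵
s = 3.3×10⁻¹⁸ mol L⁻¹

3.3×10⁻¹⁸ M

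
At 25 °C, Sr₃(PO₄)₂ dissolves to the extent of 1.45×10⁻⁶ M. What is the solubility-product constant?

Ksp = 6.92×10⁻²⁸

Sr₃(PO₄)₂(s) ⇌ 3 Sr²⁺(aq) + 2 PO₄³⁻(aq)
With molar solubility s: [Sr²⁺] = 3s, [PO₄³⁻] = 2s.
Ksp = [Sr²⁺]^3[PO₄³⁻]^2 = (3s)^3 · (2s)^2 = 108s^5
Ksp = 108 × (1.45×10⁻⁶)^5 = 6.92×10⁻²⁸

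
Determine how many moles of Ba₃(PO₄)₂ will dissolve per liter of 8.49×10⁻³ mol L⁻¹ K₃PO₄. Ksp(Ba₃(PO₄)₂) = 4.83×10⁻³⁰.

Ba₃(PO₄)₂(s) ⇌ 3 Ba²⁺(aq) + 2 PO₄³⁻(aq)
The solution already contains PO₄³⁻ at 8.49×10⁻³ mol L⁻¹. Let s be the molar solubility of Ba₃(PO₄)₂.
[PO₄³⁻] ≈ 8.49×10⁻³ mol L⁻¹ (common ion dominates); [Ba²⁺] = 3s.
Ksp = [Ba²⁺]^3[PO₄³⁻]^2 = (3s)^3(8.49×10⁻³)^2
(3s)^3 = 4.83×10⁻³⁰ / (8.49×10⁻³)^2 = 6.70×10⁻²⁶
s = 1.35×10⁻⁹ mol L⁻¹

1.35×10⁻⁹ M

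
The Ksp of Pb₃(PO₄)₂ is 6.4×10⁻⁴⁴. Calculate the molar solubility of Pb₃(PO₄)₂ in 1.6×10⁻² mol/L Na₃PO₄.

2.1×10⁻¹⁴ M

Pb₃(PO₄)₂(s) ⇌ 3 Pb²⁺(aq) + 2 PO₄³⁻(aq)
PO₄³⁻ is already present at 1.6×10⁻² mol/L. If s mol/L of Pb₃(PO₄)₂ dissolves, [Pb²⁺] = 3s while [PO₄³⁻] ≈ 1.6×10⁻² mol/L.
Ksp = [Pb²⁺]^3[PO₄³⁻]^2 = (3s)^3(1.6×10⁻²)^2
(3s)^3 = 6.4×10⁻⁴⁴ / (1.6×10⁻²)^2 = 2.5×10⁻⁴⁰
s = 2.1×10⁻¹⁴ mol/L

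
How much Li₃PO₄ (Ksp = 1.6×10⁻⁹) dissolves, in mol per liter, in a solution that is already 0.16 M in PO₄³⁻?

7.2×10⁻⁴ M

Li₃PO₄(s) ⇌ 3 Li⁺(aq) + PO₄³⁻(aq)
With PO₄³⁻ already at 0.16 M and s small, take [PO₄³⁻] ≈ 0.16 M and [Li⁺] = 3s.
Ksp = [Li⁺]^3[PO₄³⁻] = (3s)^3(0.16)
(3s)^3 = 1.6×10⁻⁹ / (0.16) = 1.0×10⁻⁸
s = 7.2×10⁻⁴ M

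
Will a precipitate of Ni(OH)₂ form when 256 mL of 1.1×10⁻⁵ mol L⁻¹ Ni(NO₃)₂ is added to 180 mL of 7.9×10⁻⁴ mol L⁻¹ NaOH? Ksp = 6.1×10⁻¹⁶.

Total volume after mixing = 256 + 180 = 436 mL.
[Ni²⁺] = (1.1×10⁻⁵)(256)/436 = 6.5×10⁻⁶ mol L⁻¹
[OH⁻] = (7.9×10⁻⁴)(180)/436 = 3.3×10⁻⁴ mol L⁻¹
Q = [Ni²⁺][OH⁻]^2 = 6.9×10⁻¹³
Since Q (6.9×10⁻¹³) exceeds Ksp (6.1×10⁻¹⁶), Ni(OH)₂ will precipitate.

Yes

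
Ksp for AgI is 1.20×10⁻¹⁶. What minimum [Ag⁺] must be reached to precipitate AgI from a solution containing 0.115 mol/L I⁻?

A salt starts to precipitate once the ion product Q reaches its Ksp.
AgI(s) ⇌ Ag⁺(aq) + I⁻(aq)
Ksp = [Ag⁺][I⁻] = [Ag⁺](0.115)
[Ag⁺] = 1.20×10⁻¹⁶ / (0.115) = 1.04×10⁻¹⁵
[Ag⁺] = 1.04×10⁻¹⁵ mol/L

1.04×10⁻¹⁵ M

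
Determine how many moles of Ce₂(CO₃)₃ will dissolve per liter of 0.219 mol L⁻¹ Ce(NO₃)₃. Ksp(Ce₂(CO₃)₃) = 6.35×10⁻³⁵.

3.66×10⁻¹² M

Ce₂(CO₃)₃(s) ⇌ 2 Ce³⁺(aq) + 3 CO₃²⁻(aq)
With Ce³⁺ already at 0.219 mol L⁻¹ and s small, take [Ce³⁺] ≈ 0.219 mol L⁻¹ and [CO₃²⁻] = 3s.
Ksp = [Ce³⁺]^2[CO₃²⁻]^3 = (0.219)^2(3s)^3
(3s)^3 = 6.35×10⁻³⁵ / (0.219)^2 = 1.32×10⁻³³
s = 3.66×10⁻¹² mol L⁻¹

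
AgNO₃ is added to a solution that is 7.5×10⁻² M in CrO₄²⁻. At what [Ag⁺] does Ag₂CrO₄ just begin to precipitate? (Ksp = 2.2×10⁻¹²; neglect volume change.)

Each salt precipitates once Q = Ksp for that salt.
Ag₂CrO₄(s) ⇌ 2 Ag⁺(aq) + CrO₄²⁻(aq)
Ksp = [Ag⁺]^2[CrO₄²⁻] = [Ag⁺]^2(7.5×10⁻²)
[Ag⁺]^2 = 2.2×10⁻¹² / (7.5×10⁻²) = 2.9×10⁻¹¹
[Ag⁺] = 5.4×10⁻⁶ M

5.4×10⁻⁶ M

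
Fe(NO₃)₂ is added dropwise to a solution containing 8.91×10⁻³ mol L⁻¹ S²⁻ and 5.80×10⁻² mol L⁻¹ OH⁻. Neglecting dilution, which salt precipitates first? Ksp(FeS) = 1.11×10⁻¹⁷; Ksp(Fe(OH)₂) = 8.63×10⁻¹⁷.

Each salt precipitates once Q = Ksp for that salt.
For FeS: [Fe²⁺] = (Ksp/[S²⁻]) = 1.25×10⁻¹⁵ mol L⁻¹
For Fe(OH)₂: [Fe²⁺] = (Ksp/[OH⁻]^2) = 2.57×10⁻¹⁴ mol L⁻¹
The smaller threshold [Fe²⁺] is reached first, so FeS precipitates first.

FeS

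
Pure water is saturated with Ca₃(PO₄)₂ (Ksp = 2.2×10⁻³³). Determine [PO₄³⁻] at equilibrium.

2.3×10⁻⁷ M

Ca₃(PO₄)₂(s) ⇌ 3 Ca²⁺(aq) + 2 PO₄³⁻(aq)
Call the molar solubility s, so that [Ca²⁺] = 3s and [PO₄³⁻] = 2s.
Ksp = [Ca²⁺]^3[PO₄³⁻]^2 = (3s)^3 · (2s)^2 = 108s^5 = 2.2×10⁻³³
s = 1.2×10⁻⁷ M
[PO₄³⁻] = 2s = 2.3×10⁻⁷ M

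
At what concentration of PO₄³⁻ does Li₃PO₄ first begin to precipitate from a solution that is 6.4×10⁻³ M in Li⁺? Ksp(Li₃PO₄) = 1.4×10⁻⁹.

5.3×10⁻³ M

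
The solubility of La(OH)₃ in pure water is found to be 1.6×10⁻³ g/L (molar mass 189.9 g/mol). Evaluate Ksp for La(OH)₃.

Convert to molarity: s = 1.6×10⁻³ / 189.9 = 8.425×10⁻⁶ mol/L
La(OH)₃(s) ⇌ La³⁺(aq) + 3 OH⁻(aq)
Let s be the molar solubility. Then [La³⁺] = s and [OH⁻] = 3s.
Ksp = [La³⁺][OH⁻]^3 = s · (3s)^3 = 27s^4
Ksp = 27 × (8.425×10⁻⁶)^4 = 1.4×10⁻¹⁹

Ksp = 1.4×10⁻¹⁹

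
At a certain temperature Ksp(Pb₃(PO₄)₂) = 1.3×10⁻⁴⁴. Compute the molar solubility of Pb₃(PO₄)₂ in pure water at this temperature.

6.5×10⁻¹⁰ M

Pb₃(PO₄)₂(s) ⇌ 3 Pb²⁺(aq) + 2 PO₄³⁻(aq)
Call the molar solubility s, so that [Pb²⁺] = 3s and [PO₄³⁻] = 2s.
Ksp = [Pb²⁺]^3[PO₄³⁻]^2 = (3s)^3 · (2s)^2 = 108s^5
108s^5 = 1.3×10⁻⁴⁴  ⇒  s^5 = 1.2×10⁻⁴⁶
Taking the 5th root, s = 6.5×10⁻¹⁰ mol L⁻¹.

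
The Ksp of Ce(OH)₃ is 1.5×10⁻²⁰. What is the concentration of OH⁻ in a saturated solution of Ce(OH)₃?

1.5×10⁻⁵ M

Ce(OH)₃(s) ⇌ Ce³⁺(aq) + 3 OH⁻(aq)
For each mole of Ce(OH)₃ that dissolves per liter, [Ce³⁺] = s and [OH⁻] = 3s; let s denote this solubility.
Ksp = [Ce³⁺][OH⁻]^3 = s · (3s)^3 = 27s^4 = 1.5×10⁻²⁰
s = 4.9×10⁻⁶ M
[OH⁻] = 3s = 1.5×10⁻⁵ M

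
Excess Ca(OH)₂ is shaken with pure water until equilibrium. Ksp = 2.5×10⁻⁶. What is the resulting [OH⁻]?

Ca(OH)₂(s) ⇌ Ca²⁺(aq) + 2 OH⁻(aq)
For each mole of Ca(OH)₂ that dissolves per liter, [Ca²⁺] = s and [OH⁻] = 2s; let s denote this solubility.
Ksp = [Ca²⁺][OH⁻]^2 = s · (2s)^2 = 4s^3 = 2.5×10⁻⁶
s = 8.5×10⁻³ mol L⁻¹
[OH⁻] = 2s = 1.7×10⁻² mol L⁻¹

1.7×10⁻² M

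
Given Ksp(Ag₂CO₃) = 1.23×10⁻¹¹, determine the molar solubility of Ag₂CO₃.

1.45×10⁻⁴ M

Ag₂CO₃(s) ⇌ 2 Ag⁺(aq) + CO₃²⁻(aq)
If s mol/L of Ag₂CO₃ dissolves, [Ag⁺] = 2s and [CO₃²⁻] = s.
Ksp = [Ag⁺]^2[CO₃²⁻] = (2s)^2 · s = 4s^3
4s^3 = 1.23×10⁻¹¹  ⇒  s^3 = 3.08×10⁻¹²
Taking the 3rd root, s = 1.45×10⁻⁴ M.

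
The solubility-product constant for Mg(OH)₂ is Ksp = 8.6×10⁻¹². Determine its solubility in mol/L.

Mg(OH)₂(s) ⇌ Mg²⁺(aq) + 2 OH⁻(aq)
If s mol/L of Mg(OH)₂ dissolves, [Mg²⁺] = s and [OH⁻] = 2s.
Ksp = [Mg²⁺][OH⁻]^2 = s · (2s)^2 = 4s^3
4s^3 = 8.6×10⁻¹²  ⇒  s^3 = 2.2×10⁻¹²
s = (2.2×10⁻¹²)^(1/3) = 1.3×10⁻⁴ mol/L

1.3×10⁻⁴ M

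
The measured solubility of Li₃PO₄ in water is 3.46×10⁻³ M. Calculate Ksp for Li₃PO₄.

Li₃PO₄(s) ⇌ 3 Li⁺(aq) + PO₄³⁻(aq)
With molar solubility s: [Li⁺] = 3s, [PO₄³⁻] = s.
Ksp = [Li⁺]^3[PO₄³⁻] = (3s)^3 · s = 27s^4
Ksp = 27 × (3.46×10⁻³)^4 = 3.87×10⁻⁹

Ksp = 3.87×10⁻⁹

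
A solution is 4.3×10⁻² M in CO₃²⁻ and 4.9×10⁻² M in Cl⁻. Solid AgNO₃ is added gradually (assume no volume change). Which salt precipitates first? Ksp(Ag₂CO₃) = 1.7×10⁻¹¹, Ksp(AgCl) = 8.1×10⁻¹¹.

AgCl

Each salt precipitates once Q = Ksp for that salt.
For Ag₂CO₃: [Ag⁺] = (Ksp/[CO₃²⁻])^(1/2) = 2.0×10⁻⁵ M
For AgCl: [Ag⁺] = (Ksp/[Cl⁻]) = 1.7×10⁻⁹ M
Since AgCl needs less Ag⁺ to reach saturation, it precipitates first.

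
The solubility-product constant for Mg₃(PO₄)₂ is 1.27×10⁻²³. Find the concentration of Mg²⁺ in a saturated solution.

3.10×10⁻⁵ M

Mg₃(PO₄)₂(s) ⇌ 3 Mg²⁺(aq) + 2 PO₄³⁻(aq)
For each mole of Mg₃(PO₄)₂ that dissolves per liter, [Mg²⁺] = 3s and [PO₄³⁻] = 2s; let s denote this solubility.
Ksp = [Mg²⁺]^3[PO₄³⁻]^2 = (3s)^3 · (2s)^2 = 108s^5 = 1.27×10⁻²³
s = 1.03×10⁻⁵ M
[Mg²⁺] = 3s = 3.10×10⁻⁵ M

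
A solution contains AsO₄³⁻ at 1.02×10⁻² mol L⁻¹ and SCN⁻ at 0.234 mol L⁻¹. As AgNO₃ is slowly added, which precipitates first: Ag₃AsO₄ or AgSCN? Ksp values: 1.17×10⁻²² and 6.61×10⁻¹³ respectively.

AgSCN

Precipitation begins when Q = Ksp.
For Ag₃AsO₄: [Ag⁺] = (Ksp/[AsO₄³⁻])^(1/3) = 2.26×10⁻⁷ mol L⁻¹
For AgSCN: [Ag⁺] = (Ksp/[SCN⁻]) = 2.82×10⁻¹² mol L⁻¹
AgSCN requires the lower [Ag⁺], so it precipitates first.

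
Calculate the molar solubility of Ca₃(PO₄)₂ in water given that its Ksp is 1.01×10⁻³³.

Ca₃(PO₄)₂(s) ⇌ 3 Ca²⁺(aq) + 2 PO₄³⁻(aq)
Let s be the molar solubility. Then [Ca²⁺] = 3s and [PO₄³⁻] = 2s.
Ksp = [Ca²⁺]^3[PO₄³⁻]^2 = (3s)^3 · (2s)^2 = 108s^5
108s^5 = 1.01×10⁻³³  ⇒  s^5 = 9.35×10⁻³⁶
Taking the 5th root, s = 9.87×10⁻⁸ mol L⁻¹.

9.87×10⁻⁸ M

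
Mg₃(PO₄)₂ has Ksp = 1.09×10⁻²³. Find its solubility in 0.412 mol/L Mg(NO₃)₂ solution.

Mg₃(PO₄)₂(s) ⇌ 3 Mg²⁺(aq) + 2 PO₄³⁻(aq)
With Mg²⁺ already at 0.412 mol/L and s small, take [Mg²⁺] ≈ 0.412 mol/L and [PO₄³⁻] = 2s.
Ksp = [Mg²⁺]^3[PO₄³⁻]^2 = (0.412)^3(2s)^2
(2s)^2 = 1.09×10⁻²³ / (0.412)^3 = 1.56×10⁻²²
s = 6.24×10⁻¹² mol/L

6.24×10⁻¹² M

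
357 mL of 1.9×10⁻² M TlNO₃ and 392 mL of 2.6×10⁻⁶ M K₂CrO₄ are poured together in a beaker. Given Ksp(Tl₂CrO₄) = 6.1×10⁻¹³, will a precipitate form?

Yes

After mixing, V = 357 mL + 392 mL = 749 mL.
[Tl⁺] = (1.9×10⁻²)(357)/749 = 9.1×10⁻³ M
[CrO₄²⁻] = (2.6×10⁻⁶)(392)/749 = 1.4×10⁻⁶ M
Q = [Tl⁺]^2[CrO₄²⁻] = 1.1×10⁻¹⁰
Q = 1.1×10⁻¹⁰ > Ksp = 6.1×10⁻¹³, so the solution is supersaturated and Tl₂CrO₄ precipitates.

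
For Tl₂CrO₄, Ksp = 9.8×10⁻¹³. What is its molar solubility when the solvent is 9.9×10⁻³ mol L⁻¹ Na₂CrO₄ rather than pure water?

Tl₂CrO₄(s) ⇌ 2 Tl⁺(aq) + CrO₄²⁻(aq)
Let s be the solubility of Tl₂CrO₄ here. The common ion gives [CrO₄²⁻] ≈ 9.9×10⁻³ mol L⁻¹, and [Tl⁺] = 2s.
Ksp = [Tl⁺]^2[CrO₄²⁻] = (2s)^2(9.9×10⁻³)
(2s)^2 = 9.8×10⁻¹³ / (9.9×10⁻³) = 9.9×10⁻¹¹
s = 5.0×10⁻⁶ mol L⁻¹

5.0×10⁻⁶ M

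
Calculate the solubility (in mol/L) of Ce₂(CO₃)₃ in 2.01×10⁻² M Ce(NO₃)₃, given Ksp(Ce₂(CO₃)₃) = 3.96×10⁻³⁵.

Ce₂(CO₃)₃(s) ⇌ 2 Ce³⁺(aq) + 3 CO₃²⁻(aq)
Ce³⁺ is already present at 2.01×10⁻² M. If s mol/L of Ce₂(CO₃)₃ dissolves, [CO₃²⁻] = 3s while [Ce³⁺] ≈ 2.01×10⁻² M.
Ksp = [Ce³⁺]^2[CO₃²⁻]^3 = (2.01×10⁻²)^2(3s)^3
(3s)^3 = 3.96×10⁻³⁵ / (2.01×10⁻²)^2 = 9.80×10⁻³²
s = 1.54×10⁻¹¹ M

1.54×10⁻¹¹ M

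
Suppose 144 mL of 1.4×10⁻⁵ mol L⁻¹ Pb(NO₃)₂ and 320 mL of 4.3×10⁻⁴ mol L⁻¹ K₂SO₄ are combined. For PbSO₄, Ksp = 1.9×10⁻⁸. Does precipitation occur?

No

Total volume after mixing = 144 + 320 = 464 mL.
[Pb²⁺] = (1.4×10⁻⁵)(144)/464 = 4.3×10⁻⁶ mol L⁻¹
[SO₄²⁻] = (4.3×10⁻⁴)(320)/464 = 3.0×10⁻⁴ mol L⁻¹
Q = [Pb²⁺][SO₄²⁻] = 1.3×10⁻⁹
Since Q (1.3×10⁻⁹) is less than Ksp (1.9×10⁻⁸), no PbSO₄ precipitates.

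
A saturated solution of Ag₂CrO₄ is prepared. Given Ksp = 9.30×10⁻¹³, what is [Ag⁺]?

1.23×10⁻⁴ M

Ag₂CrO₄(s) ⇌ 2 Ag⁺(aq) + CrO₄²⁻(aq)
If s mol/L of Ag₂CrO₄ dissolves, [Ag⁺] = 2s and [CrO₄²⁻] = s.
Ksp = [Ag⁺]^2[CrO₄²⁻] = (2s)^2 · s = 4s^3 = 9.30×10⁻¹³
s = 6.15×10⁻⁵ mol/L
[Ag⁺] = 2s = 1.23×10⁻⁴ mol/L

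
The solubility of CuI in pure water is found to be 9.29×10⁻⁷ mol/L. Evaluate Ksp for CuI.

CuI(s) ⇌ Cu⁺(aq) + I⁻(aq)
Let s be the molar solubility. Then [Cu⁺] = s and [I⁻] = s.
Ksp = [Cu⁺][I⁻] = s · s = s^2
Ksp = (9.29×10⁻⁷)^2 = 8.63×10⁻¹³

Ksp = 8.63×10⁻¹³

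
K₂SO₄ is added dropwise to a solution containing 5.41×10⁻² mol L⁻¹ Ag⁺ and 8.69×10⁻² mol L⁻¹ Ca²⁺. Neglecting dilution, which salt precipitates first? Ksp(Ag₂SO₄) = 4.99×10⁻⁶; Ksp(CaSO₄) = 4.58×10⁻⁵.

CaSO₄

The threshold for precipitation is Q = Ksp.
For Ag₂SO₄: [SO₄²⁻] = (Ksp/[Ag⁺]^2) = 1.70×10⁻³ mol L⁻¹
For CaSO₄: [SO₄²⁻] = (Ksp/[Ca²⁺]) = 5.27×10⁻⁴ mol L⁻¹
The smaller threshold [SO₄²⁻] is reached first, so CaSO₄ precipitates first.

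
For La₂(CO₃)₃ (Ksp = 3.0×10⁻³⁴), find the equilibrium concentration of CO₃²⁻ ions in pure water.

2.3×10⁻⁷ M

La₂(CO₃)₃(s) ⇌ 2 La³⁺(aq) + 3 CO₃²⁻(aq)
For each mole of La₂(CO₃)₃ that dissolves per liter, [La³⁺] = 2s and [CO₃²⁻] = 3s; let s denote this solubility.
Ksp = [La³⁺]^2[CO₃²⁻]^3 = (2s)^2 · (3s)^3 = 108s^5 = 3.0×10⁻³⁴
s = 7.7×10⁻⁸ mol L⁻¹
[CO₃²⁻] = 3s = 2.3×10⁻⁷ mol L⁻¹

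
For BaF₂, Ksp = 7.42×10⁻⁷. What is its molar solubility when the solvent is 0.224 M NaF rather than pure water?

BaF₂(s) ⇌ Ba²⁺(aq) + 2 F⁻(aq)
F⁻ is already present at 0.224 M. If s mol/L of BaF₂ dissolves, [Ba²⁺] = s while [F⁻] ≈ 0.224 M.
Ksp = [Ba²⁺][F⁻]^2 = s(0.224)^2
s = 7.42×10⁻⁷ / (0.224)^2 = 1.48×10⁻⁵
s = 1.48×10⁻⁵ M

1.48×10⁻⁵ M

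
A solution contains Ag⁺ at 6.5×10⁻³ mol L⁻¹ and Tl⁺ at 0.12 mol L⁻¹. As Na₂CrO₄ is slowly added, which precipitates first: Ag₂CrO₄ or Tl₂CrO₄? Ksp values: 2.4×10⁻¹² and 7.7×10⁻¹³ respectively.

Each salt precipitates once Q = Ksp for that salt.
For Ag₂CrO₄: [CrO₄²⁻] = (Ksp/[Ag⁺]^2) = 5.7×10⁻⁸ mol L⁻¹
For Tl₂CrO₄: [CrO₄²⁻] = (Ksp/[Tl⁺]^2) = 5.3×10⁻¹¹ mol L⁻¹
Since Tl₂CrO₄ needs less CrO₄²⁻ to reach saturation, it precipitates first.

Tl₂CrO₄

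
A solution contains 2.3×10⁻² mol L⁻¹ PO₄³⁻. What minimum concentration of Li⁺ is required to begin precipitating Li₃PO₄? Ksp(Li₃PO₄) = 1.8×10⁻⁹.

4.3×10⁻³ M

The threshold for precipitation is Q = Ksp.
Li₃PO₄(s) ⇌ 3 Li⁺(aq) + PO₄³⁻(aq)
Ksp = [Li⁺]^3[PO₄³⁻] = [Li⁺]^3(2.3×10⁻²)
[Li⁺]^3 = 1.8×10⁻⁹ / (2.3×10⁻²) = 7.8×10⁻⁸
[Li⁺] = 4.3×10⁻³ mol L⁻¹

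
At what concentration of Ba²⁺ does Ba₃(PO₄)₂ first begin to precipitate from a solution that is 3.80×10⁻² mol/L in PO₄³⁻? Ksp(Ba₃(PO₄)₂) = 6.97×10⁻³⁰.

Precipitation of each salt begins when its ion product equals Ksp.
Ba₃(PO₄)₂(s) ⇌ 3 Ba²⁺(aq) + 2 PO₄³⁻(aq)
Ksp = [Ba²⁺]^3[PO₄³⁻]^2 = [Ba²⁺]^3(3.80×10⁻²)^2
[Ba²⁺]^3 = 6.97×10⁻³⁰ / (3.80×10⁻²)^2 = 4.83×10⁻²⁷
[Ba²⁺] = 1.69×10⁻⁹ mol/L

1.69×10⁻⁹ M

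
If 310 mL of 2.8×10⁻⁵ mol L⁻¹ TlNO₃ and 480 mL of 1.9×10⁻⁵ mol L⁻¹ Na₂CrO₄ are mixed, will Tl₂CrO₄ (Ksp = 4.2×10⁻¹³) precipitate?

The combined volume is 790 mL.
[Tl⁺] = (2.8×10⁻⁵)(310)/790 = 1.1×10⁻⁵ mol L⁻¹
[CrO₄²⁻] = (1.9×10⁻⁵)(480)/790 = 1.2×10⁻⁵ mol L⁻¹
Q = [Tl⁺]^2[CrO₄²⁻] = 1.4×10⁻¹⁵
Q < Ksp (1.4×10⁻¹⁵ vs 4.2×10⁻¹³); the solution remains unsaturated and no precipitate forms.

No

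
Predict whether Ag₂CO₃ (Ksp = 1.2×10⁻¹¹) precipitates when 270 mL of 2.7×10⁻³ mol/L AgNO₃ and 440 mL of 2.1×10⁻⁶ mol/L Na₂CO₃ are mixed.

No

The combined volume is 710 mL.
[Ag⁺] = (2.7×10⁻³)(270)/710 = 1.0×10⁻³ mol/L
[CO₃²⁻] = (2.1×10⁻⁶)(440)/710 = 1.3×10⁻⁶ mol/L
Q = [Ag⁺]^2[CO₃²⁻] = 1.4×10⁻¹²
Q < Ksp (1.4×10⁻¹² vs 1.2×10⁻¹¹); the solution remains unsaturated and no precipitate forms.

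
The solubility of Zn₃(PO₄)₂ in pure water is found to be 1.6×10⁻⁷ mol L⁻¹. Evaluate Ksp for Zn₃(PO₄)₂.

Ksp = 1.1×10⁻³²

Zn₃(PO₄)₂(s) ⇌ 3 Zn²⁺(aq) + 2 PO₄³⁻(aq)
With molar solubility s: [Zn²⁺] = 3s, [PO₄³⁻] = 2s.
Ksp = [Zn²⁺]^3[PO₄³⁻]^2 = (3s)^3 · (2s)^2 = 108s^5
Ksp = 108 × (1.6×10⁻⁷)^5 = 1.1×10⁻³²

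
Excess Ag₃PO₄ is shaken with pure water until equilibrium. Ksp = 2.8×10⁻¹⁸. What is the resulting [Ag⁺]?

5.4×10⁻⁵ M

Ag₃PO₄(s) ⇌ 3 Ag⁺(aq) + PO₄³⁻(aq)
With molar solubility s: [Ag⁺] = 3s, [PO₄³⁻] = s.
Ksp = [Ag⁺]^3[PO₄³⁻] = (3s)^3 · s = 27s^4 = 2.8×10⁻¹⁸
s = 1.8×10⁻⁵ M
[Ag⁺] = 3s = 5.4×10⁻⁵ M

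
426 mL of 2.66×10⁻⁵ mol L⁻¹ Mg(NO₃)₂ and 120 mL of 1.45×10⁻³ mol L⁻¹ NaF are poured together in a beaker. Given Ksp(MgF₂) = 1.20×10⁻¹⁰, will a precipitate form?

No

After mixing, V = 426 mL + 120 mL = 546 mL.
[Mg²⁺] = (2.66×10⁻⁵)(426)/546 = 2.08×10⁻⁵ mol L⁻¹
[F⁻] = (1.45×10⁻³)(120)/546 = 3.19×10⁻⁴ mol L⁻¹
Q = [Mg²⁺][F⁻]^2 = 2.11×10⁻¹²
Q < Ksp (2.11×10⁻¹² vs 1.20×10⁻¹⁰); the solution remains unsaturated and no precipitate forms.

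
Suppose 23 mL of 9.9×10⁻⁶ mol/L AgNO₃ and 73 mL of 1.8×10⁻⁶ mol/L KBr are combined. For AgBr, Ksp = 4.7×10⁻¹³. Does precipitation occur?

After mixing, V = 23 mL + 73 mL = 96 mL.
[Ag⁺] = (9.9×10⁻⁶)(23)/96 = 2.4×10⁻⁶ mol/L
[Br⁻] = (1.8×10⁻⁶)(73)/96 = 1.4×10⁻⁶ mol/L
Q = [Ag⁺][Br⁻] = 3.2×10⁻¹²
Because Q > Ksp (3.2×10⁻¹² vs 4.7×10⁻¹³), a precipitate of AgBr forms.

Yes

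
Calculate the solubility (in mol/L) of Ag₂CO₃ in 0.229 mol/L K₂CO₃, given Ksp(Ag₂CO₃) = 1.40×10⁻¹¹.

3.91×10⁻⁶ M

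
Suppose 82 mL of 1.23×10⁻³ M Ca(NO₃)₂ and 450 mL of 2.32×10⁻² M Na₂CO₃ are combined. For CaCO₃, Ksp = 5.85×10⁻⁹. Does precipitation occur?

Yes

After mixing, V = 82 mL + 450 mL = 532 mL.
[Ca²⁺] = (1.23×10⁻³)(82)/532 = 1.90×10⁻⁴ M
[CO₃²⁻] = (2.32×10⁻²)(450)/532 = 1.96×10⁻² M
Q = [Ca²⁺][CO₃²⁻] = 3.72×10⁻⁶
Since Q (3.72×10⁻⁶) exceeds Ksp (5.85×10⁻⁹), CaCO₃ will precipitate.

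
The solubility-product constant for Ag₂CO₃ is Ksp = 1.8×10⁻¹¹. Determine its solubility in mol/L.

Ag₂CO₃(s) ⇌ 2 Ag⁺(aq) + CO₃²⁻(aq)
Call the molar solubility s, so that [Ag⁺] = 2s and [CO₃²⁻] = s.
Ksp = [Ag⁺]^2[CO₃²⁻] = (2s)^2 · s = 4s^3
4s^3 = 1.8×10⁻¹¹  ⇒  s^3 = 4.5×10⁻¹²
Taking the 3rd root, s = 1.7×10⁻⁴ mol L⁻¹.

1.7×10⁻⁴ M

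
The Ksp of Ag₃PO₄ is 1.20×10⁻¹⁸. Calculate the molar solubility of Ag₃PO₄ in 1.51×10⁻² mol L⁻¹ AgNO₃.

3.49×10⁻¹³ M

Ag₃PO₄(s) ⇌ 3 Ag⁺(aq) + PO₄³⁻(aq)
The solution already contains Ag⁺ at 1.51×10⁻² mol L⁻¹. Let s be the molar solubility of Ag₃PO₄.
[Ag⁺] ≈ 1.51×10⁻² mol L⁻¹ (common ion dominates); [PO₄³⁻] = s.
Ksp = [Ag⁺]^3[PO₄³⁻] = (1.51×10⁻²)^3s
s = 1.20×10⁻¹⁸ / (1.51×10⁻²)^3 = 3.49×10⁻¹³
s = 3.49×10⁻¹³ mol L⁻¹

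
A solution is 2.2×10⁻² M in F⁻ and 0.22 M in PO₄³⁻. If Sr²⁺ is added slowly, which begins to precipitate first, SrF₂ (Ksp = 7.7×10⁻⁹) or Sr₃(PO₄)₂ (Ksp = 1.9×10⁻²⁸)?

Sr₃(PO₄)₂

Precipitation of each salt begins when its ion product equals Ksp.
For SrF₂: [Sr²⁺] = (Ksp/[F⁻]^2) = 1.6×10⁻⁵ M
For Sr₃(PO₄)₂: [Sr²⁺] = (Ksp/[PO₄³⁻]^2)^(1/3) = 1.6×10⁻⁹ M
Since Sr₃(PO₄)₂ needs less Sr²⁺ to reach saturation, it precipitates first.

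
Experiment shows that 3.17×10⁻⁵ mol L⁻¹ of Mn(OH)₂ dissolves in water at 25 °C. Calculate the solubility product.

Mn(OH)₂(s) ⇌ Mn²⁺(aq) + 2 OH⁻(aq)
With molar solubility s: [Mn²⁺] = s, [OH⁻] = 2s.
Ksp = [Mn²⁺][OH⁻]^2 = s · (2s)^2 = 4s^3
Ksp = 4 × (3.17×10⁻⁵)^3 = 1.27×10⁻¹³

Ksp = 1.27×10⁻¹³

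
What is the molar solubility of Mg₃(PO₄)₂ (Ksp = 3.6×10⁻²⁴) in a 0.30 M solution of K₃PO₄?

Mg₃(PO₄)₂(s) ⇌ 3 Mg²⁺(aq) + 2 PO₄³⁻(aq)
The solution already contains PO₄³⁻ at 0.30 M. Let s be the molar solubility of Mg₃(PO₄)₂.
[PO₄³⁻] ≈ 0.30 M (common ion dominates); [Mg²⁺] = 3s.
Ksp = [Mg²⁺]^3[PO₄³⁻]^2 = (3s)^3(0.30)^2
(3s)^3 = 3.6×10⁻²⁴ / (0.30)^2 = 4.0×10⁻²³
s = 1.1×10⁻⁸ M

1.1×10⁻⁸ M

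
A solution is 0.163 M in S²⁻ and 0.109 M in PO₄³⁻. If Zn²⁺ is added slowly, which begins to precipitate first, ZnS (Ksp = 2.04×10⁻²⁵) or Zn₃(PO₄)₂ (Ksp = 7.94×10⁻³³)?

A salt starts to precipitate once the ion product Q reaches its Ksp.
For ZnS: [Zn²⁺] = (Ksp/[S²⁻]) = 1.25×10⁻²⁴ M
For Zn₃(PO₄)₂: [Zn²⁺] = (Ksp/[PO₄³⁻]^2)^(1/3) = 8.74×10⁻¹¹ M
ZnS requires the lower [Zn²⁺], so it precipitates first.

ZnS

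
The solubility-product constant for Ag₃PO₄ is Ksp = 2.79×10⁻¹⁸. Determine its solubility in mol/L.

1.79×10⁻⁵ M

Ag₃PO₄(s) ⇌ 3 Ag⁺(aq) + PO₄³⁻(aq)
For each mole of Ag₃PO₄ that dissolves per liter, [Ag⁺] = 3s and [PO₄³⁻] = s; let s denote this solubility.
Ksp = [Ag⁺]^3[PO₄³⁻] = (3s)^3 · s = 27s^4
27s^4 = 2.79×10⁻¹⁸  ⇒  s^4 = 1.03×10⁻¹⁹
s = 1.79×10⁻⁵ mol/L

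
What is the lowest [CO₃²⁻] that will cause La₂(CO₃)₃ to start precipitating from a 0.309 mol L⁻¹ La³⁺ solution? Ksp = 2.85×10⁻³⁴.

1.44×10⁻¹¹ M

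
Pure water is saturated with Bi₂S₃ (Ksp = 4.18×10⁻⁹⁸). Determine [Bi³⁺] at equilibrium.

Bi₂S₃(s) ⇌ 2 Bi³⁺(aq) + 3 S²⁻(aq)
Let s be the molar solubility. Then [Bi³⁺] = 2s and [S²⁻] = 3s.
Ksp = [Bi³⁺]^2[S²⁻]^3 = (2s)^2 · (3s)^3 = 108s^5 = 4.18×10⁻⁹⁸
s = 1.31×10⁻²⁰ M
[Bi³⁺] = 2s = 2.62×10⁻²⁰ M

2.62×10⁻²⁰ M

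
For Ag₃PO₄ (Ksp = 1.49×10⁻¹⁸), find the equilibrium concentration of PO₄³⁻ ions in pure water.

1.53×10⁻⁵ M

Ag₃PO₄(s) ⇌ 3 Ag⁺(aq) + PO₄³⁻(aq)
If s mol/L of Ag₃PO₄ dissolves, [Ag⁺] = 3s and [PO₄³⁻] = s.
Ksp = [Ag⁺]^3[PO₄³⁻] = (3s)^3 · s = 27s^4 = 1.49×10⁻¹⁸
s = 1.53×10⁻⁵ mol/L
[PO₄³⁻] = s = 1.53×10⁻⁵ mol/L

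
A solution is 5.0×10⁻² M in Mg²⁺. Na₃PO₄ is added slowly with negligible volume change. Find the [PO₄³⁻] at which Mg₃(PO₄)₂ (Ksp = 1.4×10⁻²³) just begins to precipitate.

Precipitation of each salt begins when its ion product equals Ksp.
Mg₃(PO₄)₂(s) ⇌ 3 Mg²⁺(aq) + 2 PO₄³⁻(aq)
Ksp = [Mg²⁺]^3[PO₄³⁻]^2 = [PO₄³⁻]^2(5.0×10⁻²)^3
[PO₄³⁻]^2 = 1.4×10⁻²³ / (5.0×10⁻²)^3 = 1.1×10⁻¹⁹
[PO₄³⁻] = 3.3×10⁻¹⁰ M

3.3×10⁻¹⁰ M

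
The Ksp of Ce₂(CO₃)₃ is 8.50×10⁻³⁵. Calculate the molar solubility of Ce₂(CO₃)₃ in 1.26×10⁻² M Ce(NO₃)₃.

Ce₂(CO₃)₃(s) ⇌ 2 Ce³⁺(aq) + 3 CO₃²⁻(aq)
Ce³⁺ is already present at 1.26×10⁻² M. If s mol/L of Ce₂(CO₃)₃ dissolves, [CO₃²⁻] = 3s while [Ce³⁺] ≈ 1.26×10⁻² M.
Ksp = [Ce³⁺]^2[CO₃²⁻]^3 = (1.26×10⁻²)^2(3s)^3
(3s)^3 = 8.50×10⁻³⁵ / (1.26×10⁻²)^2 = 5.35×10⁻³¹
s = 2.71×10⁻¹¹ M

2.71×10⁻¹¹ M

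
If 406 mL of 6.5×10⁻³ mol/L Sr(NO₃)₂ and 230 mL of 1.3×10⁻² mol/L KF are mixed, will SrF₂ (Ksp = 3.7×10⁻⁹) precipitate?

Yes

After mixing, V = 406 mL + 230 mL = 636 mL.
[Sr²⁺] = (6.5×10⁻³)(406)/636 = 4.1×10⁻³ mol/L
[F⁻] = (1.3×10⁻²)(230)/636 = 4.7×10⁻³ mol/L
Q = [Sr²⁺][F⁻]^2 = 9.2×10⁻⁸
Q = 9.2×10⁻⁸ > Ksp = 3.7×10⁻⁹, so the solution is supersaturated and SrF₂ precipitates.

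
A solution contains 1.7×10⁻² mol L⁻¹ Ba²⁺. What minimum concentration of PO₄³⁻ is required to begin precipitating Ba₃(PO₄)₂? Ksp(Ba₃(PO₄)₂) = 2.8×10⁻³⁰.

7.5×10⁻¹³ M

Precipitation begins when Q = Ksp.
Ba₃(PO₄)₂(s) ⇌ 3 Ba²⁺(aq) + 2 PO₄³⁻(aq)
Ksp = [Ba²⁺]^3[PO₄³⁻]^2 = [PO₄³⁻]^2(1.7×10⁻²)^3
[PO₄³⁻]^2 = 2.8×10⁻³⁰ / (1.7×10⁻²)^3 = 5.7×10⁻²⁵
[PO₄³⁻] = 7.5×10⁻¹³ mol L⁻¹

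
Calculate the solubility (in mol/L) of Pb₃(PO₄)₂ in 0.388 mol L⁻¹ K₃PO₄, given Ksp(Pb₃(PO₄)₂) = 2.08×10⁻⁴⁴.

1.72×10⁻¹⁵ M

Pb₃(PO₄)₂(s) ⇌ 3 Pb²⁺(aq) + 2 PO₄³⁻(aq)
The solution already contains PO₄³⁻ at 0.388 mol L⁻¹. Let s be the molar solubility of Pb₃(PO₄)₂.
[PO₄³⁻] ≈ 0.388 mol L⁻¹ (common ion dominates); [Pb²⁺] = 3s.
Ksp = [Pb²⁺]^3[PO₄³⁻]^2 = (3s)^3(0.388)^2
(3s)^3 = 2.08×10⁻⁴⁴ / (0.388)^2 = 1.38×10⁻⁴³
s = 1.72×10⁻¹⁵ mol L⁻¹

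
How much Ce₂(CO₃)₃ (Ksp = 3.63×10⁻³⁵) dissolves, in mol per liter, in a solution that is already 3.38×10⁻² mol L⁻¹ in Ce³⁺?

Ce₂(CO₃)₃(s) ⇌ 2 Ce³⁺(aq) + 3 CO₃²⁻(aq)
Let s be the solubility of Ce₂(CO₃)₃ here. The common ion gives [Ce³⁺] ≈ 3.38×10⁻² mol L⁻¹, and [CO₃²⁻] = 3s.
Ksp = [Ce³⁺]^2[CO₃²⁻]^3 = (3.38×10⁻²)^2(3s)^3
(3s)^3 = 3.63×10⁻³⁵ / (3.38×10⁻²)^2 = 3.18×10⁻³²
s = 1.06×10⁻¹¹ mol L⁻¹

1.06×10⁻¹¹ M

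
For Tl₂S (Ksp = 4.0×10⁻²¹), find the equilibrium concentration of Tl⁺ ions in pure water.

Tl₂S(s) ⇌ 2 Tl⁺(aq) + S²⁻(aq)
If s mol/L of Tl₂S dissolves, [Tl⁺] = 2s and [S²⁻] = s.
Ksp = [Tl⁺]^2[S²⁻] = (2s)^2 · s = 4s^3 = 4.0×10⁻²¹
s = 1.0×10⁻⁷ mol/L
[Tl⁺] = 2s = 2.0×10⁻⁷ mol/L

2.0×10⁻⁷ M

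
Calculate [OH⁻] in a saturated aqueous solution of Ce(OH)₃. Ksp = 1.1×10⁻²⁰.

Ce(OH)₃(s) ⇌ Ce³⁺(aq) + 3 OH⁻(aq)
With molar solubility s: [Ce³⁺] = s, [OH⁻] = 3s.
Ksp = [Ce³⁺][OH⁻]^3 = s · (3s)^3 = 27s^4 = 1.1×10⁻²⁰
s = 4.5×10⁻⁶ M
[OH⁻] = 3s = 1.3×10⁻⁵ M

1.3×10⁻⁵ M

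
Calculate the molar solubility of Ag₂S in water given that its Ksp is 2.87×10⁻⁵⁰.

1.93×10⁻¹⁷ M

Ag₂S(s) ⇌ 2 Ag⁺(aq) + S²⁻(aq)
For each mole of Ag₂S that dissolves per liter, [Ag⁺] = 2s and [S²⁻] = s; let s denote this solubility.
Ksp = [Ag⁺]^2[S²⁻] = (2s)^2 · s = 4s^3
4s^3 = 2.87×10⁻⁵⁰  ⇒  s^3 = 7.18×10⁻⁵¹
s = (7.18×10⁻⁵¹)^(1/3) = 1.93×10⁻¹⁷ M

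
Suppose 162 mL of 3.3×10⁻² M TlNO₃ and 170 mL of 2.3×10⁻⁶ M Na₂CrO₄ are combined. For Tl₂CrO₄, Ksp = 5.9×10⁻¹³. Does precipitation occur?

The combined volume is 332 mL.
[Tl⁺] = (3.3×10⁻²)(162)/332 = 1.6×10⁻² M
[CrO₄²⁻] = (2.3×10⁻⁶)(170)/332 = 1.2×10⁻⁶ M
Q = [Tl⁺]^2[CrO₄²⁻] = 3.1×10⁻¹⁰
Since Q (3.1×10⁻¹⁰) exceeds Ksp (5.9×10⁻¹³), Tl₂CrO₄ will precipitate.

Yes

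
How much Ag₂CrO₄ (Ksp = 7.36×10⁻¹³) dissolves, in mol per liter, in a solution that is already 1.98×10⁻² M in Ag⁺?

Ag₂CrO₄(s) ⇌ 2 Ag⁺(aq) + CrO₄²⁻(aq)
The solution already contains Ag⁺ at 1.98×10⁻² M. Let s be the molar solubility of Ag₂CrO₄.
[Ag⁺] ≈ 1.98×10⁻² M (common ion dominates); [CrO₄²⁻] = s.
Ksp = [Ag⁺]^2[CrO₄²⁻] = (1.98×10⁻²)^2s
s = 7.36×10⁻¹³ / (1.98×10⁻²)^2 = 1.88×10⁻⁹
s = 1.88×10⁻⁹ M

1.88×10⁻⁹ M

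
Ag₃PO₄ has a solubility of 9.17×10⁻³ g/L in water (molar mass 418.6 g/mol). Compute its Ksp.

Molar solubility s = (9.17×10⁻³ g/L) / (418.6 g/mol) = 2.1906×10⁻⁵ mol/L
Ag₃PO₄(s) ⇌ 3 Ag⁺(aq) + PO₄³⁻(aq)
With molar solubility s: [Ag⁺] = 3s, [PO₄³⁻] = s.
Ksp = [Ag⁺]^3[PO₄³⁻] = (3s)^3 · s = 27s^4
Ksp = 27 × (2.1906×10⁻⁵)^4 = 6.22×10⁻¹⁸

Ksp = 6.22×10⁻¹⁸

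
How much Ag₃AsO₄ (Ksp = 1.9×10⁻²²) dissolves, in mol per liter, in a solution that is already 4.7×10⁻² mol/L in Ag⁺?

1.8×10⁻¹⁸ M

Ag₃AsO₄(s) ⇌ 3 Ag⁺(aq) + AsO₄³⁻(aq)
Ag⁺ is already present at 4.7×10⁻² mol/L. If s mol/L of Ag₃AsO₄ dissolves, [AsO₄³⁻] = s while [Ag⁺] ≈ 4.7×10⁻² mol/L.
Ksp = [Ag⁺]^3[AsO₄³⁻] = (4.7×10⁻²)^3s
s = 1.9×10⁻²² / (4.7×10⁻²)^3 = 1.8×10⁻¹⁸
s = 1.8×10⁻¹⁸ mol/L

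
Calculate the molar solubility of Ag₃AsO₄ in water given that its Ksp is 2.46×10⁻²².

1.74×10⁻⁶ M

Ag₃AsO₄(s) ⇌ 3 Ag⁺(aq) + AsO₄³⁻(aq)
With molar solubility s: [Ag⁺] = 3s, [AsO₄³⁻] = s.
Ksp = [Ag⁺]^3[AsO₄³⁻] = (3s)^3 · s = 27s^4
27s^4 = 2.46×10⁻²²  ⇒  s^4 = 9.11×10⁻²⁴
Taking the 4th root, s = 1.74×10⁻⁶ mol/L.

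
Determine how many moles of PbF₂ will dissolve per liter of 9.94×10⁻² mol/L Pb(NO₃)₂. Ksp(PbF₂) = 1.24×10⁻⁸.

1.77×10⁻⁴ M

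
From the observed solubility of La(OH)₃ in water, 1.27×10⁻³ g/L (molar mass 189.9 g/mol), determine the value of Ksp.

Ksp = 5.40×10⁻²⁰

Convert to molarity: s = 1.27×10⁻³ / 189.9 = 6.6877×10⁻⁶ mol/L
La(OH)₃(s) ⇌ La³⁺(aq) + 3 OH⁻(aq)
Let s be the molar solubility. Then [La³⁺] = s and [OH⁻] = 3s.
Ksp = [La³⁺][OH⁻]^3 = s · (3s)^3 = 27s^4
Ksp = 27 × (6.6877×10⁻⁶)^4 = 5.40×10⁻²⁰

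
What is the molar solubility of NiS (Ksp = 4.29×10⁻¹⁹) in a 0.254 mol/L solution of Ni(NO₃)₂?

1.69×10⁻¹⁸ M

NiS(s) ⇌ Ni²⁺(aq) + S²⁻(aq)
Let s be the solubility of NiS here. The common ion gives [Ni²⁺] ≈ 0.254 mol/L, and [S²⁻] = s.
Ksp = [Ni²⁺][S²⁻] = (0.254)s
s = 4.29×10⁻¹⁹ / (0.254) = 1.69×10⁻¹⁸
s = 1.69×10⁻¹⁸ mol/L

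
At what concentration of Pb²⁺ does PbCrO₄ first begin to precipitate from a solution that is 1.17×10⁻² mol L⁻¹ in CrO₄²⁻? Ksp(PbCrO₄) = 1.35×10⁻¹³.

1.15×10⁻¹¹ M

Precipitation begins when Q = Ksp.
PbCrO₄(s) ⇌ Pb²⁺(aq) + CrO₄²⁻(aq)
Ksp = [Pb²⁺][CrO₄²⁻] = [Pb²⁺](1.17×10⁻²)
[Pb²⁺] = 1.35×10⁻¹³ / (1.17×10⁻²) = 1.15×10⁻¹¹
[Pb²⁺] = 1.15×10⁻¹¹ mol L⁻¹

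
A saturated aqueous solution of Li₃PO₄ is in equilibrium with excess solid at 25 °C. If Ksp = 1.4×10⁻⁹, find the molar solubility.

2.7×10⁻³ M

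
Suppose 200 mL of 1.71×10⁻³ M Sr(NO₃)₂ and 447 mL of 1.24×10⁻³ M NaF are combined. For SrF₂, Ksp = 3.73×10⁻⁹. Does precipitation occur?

The combined volume is 647 mL.
[Sr²⁺] = (1.71×10⁻³)(200)/647 = 5.29×10⁻⁴ M
[F⁻] = (1.24×10⁻³)(447)/647 = 8.57×10⁻⁴ M
Q = [Sr²⁺][F⁻]^2 = 3.88×10⁻¹⁰
Since Q (3.88×10⁻¹⁰) is less than Ksp (3.73×10⁻⁹), no SrF₂ precipitates.

No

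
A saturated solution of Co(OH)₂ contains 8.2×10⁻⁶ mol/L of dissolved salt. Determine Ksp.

Co(OH)₂(s) ⇌ Co²⁺(aq) + 2 OH⁻(aq)
For each mole of Co(OH)₂ that dissolves per liter, [Co²⁺] = s and [OH⁻] = 2s; let s denote this solubility.
Ksp = [Co²⁺][OH⁻]^2 = s · (2s)^2 = 4s^3
Ksp = 4 × (8.2×10⁻⁶)^3 = 2.2×10⁻¹⁵

Ksp = 2.2×10⁻¹⁵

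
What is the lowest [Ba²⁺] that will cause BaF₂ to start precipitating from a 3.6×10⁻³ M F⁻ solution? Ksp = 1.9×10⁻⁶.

Precipitation of each salt begins when its ion product equals Ksp.
BaF₂(s) ⇌ Ba²⁺(aq) + 2 F⁻(aq)
Ksp = [Ba²⁺][F⁻]^2 = [Ba²⁺](3.6×10⁻³)^2
[Ba²⁺] = 1.9×10⁻⁶ / (3.6×10⁻³)^2 = 0.15
[Ba²⁺] = 0.15 M

0.15 M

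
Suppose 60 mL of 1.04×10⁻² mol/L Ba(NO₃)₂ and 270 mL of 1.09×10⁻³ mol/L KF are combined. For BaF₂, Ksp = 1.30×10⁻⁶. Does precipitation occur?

Total volume after mixing = 60 + 270 = 330 mL.
[Ba²⁺] = (1.04×10⁻²)(60)/330 = 1.89×10⁻³ mol/L
[F⁻] = (1.09×10⁻³)(270)/330 = 8.92×10⁻⁴ mol/L
Q = [Ba²⁺][F⁻]^2 = 1.50×10⁻⁹
Since Q (1.50×10⁻⁹) is less than Ksp (1.30×10⁻⁶), no BaF₂ precipitates.

No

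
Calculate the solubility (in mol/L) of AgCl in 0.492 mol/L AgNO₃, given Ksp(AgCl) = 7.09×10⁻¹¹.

1.44×10⁻¹⁰ M

AgCl(s) ⇌ Ag⁺(aq) + Cl⁻(aq)
Ag⁺ is already present at 0.492 mol/L. If s mol/L of AgCl dissolves, [Cl⁻] = s while [Ag⁺] ≈ 0.492 mol/L.
Ksp = [Ag⁺][Cl⁻] = (0.492)s
s = 7.09×10⁻¹¹ / (0.492) = 1.44×10⁻¹⁰
s = 1.44×10⁻¹⁰ mol/L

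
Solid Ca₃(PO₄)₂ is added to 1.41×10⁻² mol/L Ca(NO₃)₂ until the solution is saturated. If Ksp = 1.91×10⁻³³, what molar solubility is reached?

1.31×10⁻¹⁴ M

Ca₃(PO₄)₂(s) ⇌ 3 Ca²⁺(aq) + 2 PO₄³⁻(aq)
With Ca²⁺ already at 1.41×10⁻² mol/L and s small, take [Ca²⁺] ≈ 1.41×10⁻² mol/L and [PO₄³⁻] = 2s.
Ksp = [Ca²⁺]^3[PO₄³⁻]^2 = (1.41×10⁻²)^3(2s)^2
(2s)^2 = 1.91×10⁻³³ / (1.41×10⁻²)^3 = 6.81×10⁻²⁸
s = 1.31×10⁻¹⁴ mol/L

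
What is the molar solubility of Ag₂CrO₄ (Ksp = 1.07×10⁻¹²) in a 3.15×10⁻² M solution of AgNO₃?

1.08×10⁻⁹ M

Ag₂CrO₄(s) ⇌ 2 Ag⁺(aq) + CrO₄²⁻(aq)
The solution already contains Ag⁺ at 3.15×10⁻² M. Let s be the molar solubility of Ag₂CrO₄.
[Ag⁺] ≈ 3.15×10⁻² M (common ion dominates); [CrO₄²⁻] = s.
Ksp = [Ag⁺]^2[CrO₄²⁻] = (3.15×10⁻²)^2s
s = 1.07×10⁻¹² / (3.15×10⁻²)^2 = 1.08×10⁻⁹
s = 1.08×10⁻⁹ M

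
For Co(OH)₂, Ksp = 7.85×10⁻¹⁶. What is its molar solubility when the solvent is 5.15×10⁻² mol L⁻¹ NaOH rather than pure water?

2.96×10⁻¹³ M

Co(OH)₂(s) ⇌ Co²⁺(aq) + 2 OH⁻(aq)
Let s be the solubility of Co(OH)₂ here. The common ion gives [OH⁻] ≈ 5.15×10⁻² mol L⁻¹, and [Co²⁺] = s.
Ksp = [Co²⁺][OH⁻]^2 = s(5.15×10⁻²)^2
s = 7.85×10⁻¹⁶ / (5.15×10⁻²)^2 = 2.96×10⁻¹³
s = 2.96×10⁻¹³ mol L⁻¹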